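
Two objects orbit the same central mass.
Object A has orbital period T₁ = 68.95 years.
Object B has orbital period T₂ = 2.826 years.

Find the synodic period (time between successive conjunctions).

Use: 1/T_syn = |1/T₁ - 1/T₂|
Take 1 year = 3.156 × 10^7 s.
T₁ = 68.95 years = 2.17606 × 10^9 s
T₂ = 2.826 years = 8.91886 × 10^7 s
1/T₁ = 4.59546 × 10^-10 s⁻¹
1/T₂ = 1.12122 × 10^-8 s⁻¹
|1/T₁ − 1/T₂| = 1.07527 × 10^-8 s⁻¹
T_syn = 1 / |1/T₁ − 1/T₂| = 9.30003 × 10^7 s ≈ 2.947 years

Final answer: T_syn = 2.947 years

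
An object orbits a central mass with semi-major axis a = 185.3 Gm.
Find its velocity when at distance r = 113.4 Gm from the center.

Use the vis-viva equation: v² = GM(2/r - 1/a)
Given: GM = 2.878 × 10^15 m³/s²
a = 185.3 Gm = 1.853 × 10^11 m
r = 113.4 Gm = 1.134 × 10^11 m
GM = 2.878 × 10^15 m³/s²
2/r − 1/a = 1.76367 × 10^-11 − 5.39665 × 10^-12 = 1.224 × 10^-11 m⁻¹
v² = GM (2/r − 1/a) = 35226.8 m²/s²
v = 187.688 m/s ≈ 187.7 m/s

Final answer: 187.7 m/s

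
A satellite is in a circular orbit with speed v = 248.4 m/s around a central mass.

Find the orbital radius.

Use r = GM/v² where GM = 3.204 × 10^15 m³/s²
v = 248.4 m/s
GM = 3.204 × 10^15 m³/s²
v² = 61702.6 m²/s²
r = GM/v² = (3.204 × 10^15) / 61702.6 = 5.19265 × 10^10 m ≈ 5.193 × 10^10 m

Final answer: 5.193 × 10^10 m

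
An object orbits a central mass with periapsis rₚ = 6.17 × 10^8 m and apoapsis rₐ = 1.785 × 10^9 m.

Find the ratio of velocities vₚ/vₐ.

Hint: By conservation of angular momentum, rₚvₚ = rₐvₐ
rₚ = 6.17 × 10^8 m
rₐ = 1.785 × 10^9 m
rₚvₚ = rₐvₐ  ⇒  vₚ/vₐ = rₐ/rₚ
vₚ/vₐ = (1.785 × 10^9) / (6.17 × 10^8) = 2.89303

Final answer: vₚ/vₐ = 2.893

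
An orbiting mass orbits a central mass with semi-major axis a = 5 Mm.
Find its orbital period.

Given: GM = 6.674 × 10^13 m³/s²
a = 5 Mm = 5 × 10^6 m
GM = 6.674 × 10^13 m³/s²
a³ = 1.25 × 10^20 m³
T = 2π √(a³/GM) = 2π √((1.25 × 10^20) / (6.674 × 10^13)) = 2π × 1368.55 s
T = 8598.88 s ≈ 2.389 hours

Final answer: 2.389 hours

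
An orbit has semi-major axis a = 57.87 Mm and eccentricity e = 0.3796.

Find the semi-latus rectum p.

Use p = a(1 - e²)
a = 57.87 Mm = 5.787 × 10^7 m
e = 0.3796,  e² = 0.144096,  1 − e² = 0.855904
p = a(1 − e²) = 5.787 × 10^7 m × 0.855904 = 4.95312 × 10^7 m ≈ 49.53 Mm

Final answer: p = 49.53 Mm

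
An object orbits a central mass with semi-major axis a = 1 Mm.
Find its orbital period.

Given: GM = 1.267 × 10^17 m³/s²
a = 1 Mm = 1 × 10^6 m
GM = 1.267 × 10^17 m³/s²
a³ = 1 × 10^18 m³
T = 2π √(a³/GM) = 2π √((1 × 10^18) / (1.267 × 10^17)) = 2π × 2.80939 s
T = 17.6519 s ≈ 17.65 seconds

Final answer: 17.65 seconds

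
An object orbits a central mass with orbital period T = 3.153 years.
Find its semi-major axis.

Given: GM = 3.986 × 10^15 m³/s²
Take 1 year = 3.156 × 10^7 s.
T = 3.153 years = 9.95087 × 10^7 s
GM = 3.986 × 10^15 m³/s²
Kepler's third law: a³ = GM T² / (4π²)
T² = 9.90198 × 10^15 s²
a³ = (3.986 × 10^15) × (9.90198 × 10^15) / (4π²) = 9.99769 × 10^29 m³
a = (a³)^(1/3) = 9.99923 × 10^9 m ≈ 9.999 Gm

Final answer: 9.999 Gm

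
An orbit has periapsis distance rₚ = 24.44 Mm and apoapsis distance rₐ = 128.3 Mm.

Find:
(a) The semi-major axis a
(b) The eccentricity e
rₚ = 24.44 Mm = 2.444 × 10^7 m
rₐ = 128.3 Mm = 1.283 × 10^8 m
(a) a = (rₚ + rₐ)/2 = 7.637 × 10^7 m ≈ 76.37 Mm
(b) e = (rₐ − rₚ)/(rₐ + rₚ) = (1.0386 × 10^8) / (1.5274 × 10^8) = 0.679979

Final answer:
(a) a = 76.37 Mm
(b) e = 0.68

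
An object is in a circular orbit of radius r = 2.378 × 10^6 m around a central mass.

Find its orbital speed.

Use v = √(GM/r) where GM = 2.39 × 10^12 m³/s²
r = 2.378 × 10^6 m
GM = 2.39 × 10^12 m³/s²
GM/r = (2.39 × 10^12) / (2.378 × 10^6) = 1.00505 × 10^6 m²/s²
v = √(GM/r) = 1002.52 m/s ≈ 1.003 km/s

Final answer: 1.003 km/s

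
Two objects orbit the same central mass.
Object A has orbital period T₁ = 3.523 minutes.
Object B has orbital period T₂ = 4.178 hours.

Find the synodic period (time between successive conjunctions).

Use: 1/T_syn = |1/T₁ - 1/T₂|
T₁ = 3.523 minutes = 211.38 s
T₂ = 4.178 hours = 15040.8 s
1/T₁ = 0.00473082 s⁻¹
1/T₂ = 6.64858 × 10^-5 s⁻¹
|1/T₁ − 1/T₂| = 0.00466433 s⁻¹
T_syn = 1 / |1/T₁ − 1/T₂| = 214.393 s ≈ 3.573 minutes

Final answer: T_syn = 3.573 minutes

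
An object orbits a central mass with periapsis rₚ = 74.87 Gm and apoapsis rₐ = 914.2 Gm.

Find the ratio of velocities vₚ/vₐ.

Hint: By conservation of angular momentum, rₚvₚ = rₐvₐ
rₚ = 74.87 Gm = 7.487 × 10^10 m
rₐ = 914.2 Gm = 9.142 × 10^11 m
rₚvₚ = rₐvₐ  ⇒  vₚ/vₐ = rₐ/rₚ
vₚ/vₐ = (9.142 × 10^11) / (7.487 × 10^10) = 12.2105

Final answer: vₚ/vₐ = 12.21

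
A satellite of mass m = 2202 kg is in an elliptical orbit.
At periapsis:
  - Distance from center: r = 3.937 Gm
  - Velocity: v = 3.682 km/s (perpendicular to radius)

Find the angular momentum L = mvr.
r = 3.937 Gm = 3.937 × 10^9 m
v = 3.682 km/s = 3682 m/s
vr = 3682 × 3.937 × 10^9 = 1.4496 × 10^13 m²/s
L = m × vr = 2202 × 1.4496 × 10^13 = 3.19203 × 10^16 kg·m²/s ≈ 3.192 × 10^16 kg·m²/s

Final answer: L = 3.192 × 10^16 kg·m²/s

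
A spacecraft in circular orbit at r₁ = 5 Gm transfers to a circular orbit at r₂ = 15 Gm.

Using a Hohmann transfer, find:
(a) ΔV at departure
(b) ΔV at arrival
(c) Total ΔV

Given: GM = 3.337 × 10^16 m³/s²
r₁ = 5 Gm = 5 × 10^9 m
r₂ = 15 Gm = 1.5 × 10^10 m
GM = 3.337 × 10^16 m³/s²
Transfer ellipse: a_t = (r₁ + r₂)/2 = 1 × 10^10 m
Circular speed at r₁: v₁ = √(GM/r₁) = 2583.41 m/s
Transfer speed at r₁ (periapsis): v₁ₜ = √(GM(2/r₁ − 1/a_t)) = 3164.02 m/s
(a) ΔV₁ = v₁ₜ − v₁ = 580.608 m/s ≈ 580.6 m/s
Circular speed at r₂: v₂ = √(GM/r₂) = 1491.53 m/s
Transfer speed at r₂ (apoapsis): v₂ₜ = √(GM(2/r₂ − 1/a_t)) = 1054.67 m/s
(b) ΔV₂ = v₂ − v₂ₜ = 436.86 m/s ≈ 436.9 m/s
(c) ΔV_total = ΔV₁ + ΔV₂ = 1017.47 m/s ≈ 1.017 km/s

Final answer:
(a) ΔV₁ = 580.6 m/s
(b) ΔV₂ = 436.9 m/s
(c) ΔV_total = 1.017 km/s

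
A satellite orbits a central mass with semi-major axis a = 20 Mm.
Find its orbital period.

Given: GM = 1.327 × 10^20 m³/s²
a = 20 Mm = 2 × 10^7 m
GM = 1.327 × 10^20 m³/s²
a³ = 8 × 10^21 m³
T = 2π √(a³/GM) = 2π √((8 × 10^21) / (1.327 × 10^20)) = 2π × 7.76443 s
T = 48.7853 s ≈ 48.79 seconds

Final answer: 48.79 seconds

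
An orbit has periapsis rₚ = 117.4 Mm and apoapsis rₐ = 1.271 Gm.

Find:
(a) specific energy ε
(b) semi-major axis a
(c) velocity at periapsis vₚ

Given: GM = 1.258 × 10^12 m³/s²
rₚ = 117.4 Mm = 1.174 × 10^8 m
rₐ = 1.271 Gm = 1.271 × 10^9 m
GM = 1.258 × 10^12 m³/s²
a = (rₚ + rₐ)/2 = 6.942 × 10^8 m
e = (rₐ − rₚ)/(rₐ + rₚ) = (1.1536 × 10^9) / (1.3884 × 10^9) = 0.830884
(a) 2a = 1.3884 × 10^9 m;  ε = −GM/(2a) = -906.079 J/kg ≈ -906.1 J/kg
(b) a = 6.942 × 10^8 m ≈ 694.2 Mm
(c) vₚ² = GM (2/rₚ − 1/a) = 1.258 × 10^12 × (1.70358 × 10^-8 − 1.44051 × 10^-9) = 19618.8 m²/s²;  vₚ = 140.067 m/s ≈ 140.1 m/s

Final answer:
(a) specific energy ε = -906.1 J/kg
(b) semi-major axis a = 694.2 Mm
(c) velocity at periapsis vₚ = 140.1 m/s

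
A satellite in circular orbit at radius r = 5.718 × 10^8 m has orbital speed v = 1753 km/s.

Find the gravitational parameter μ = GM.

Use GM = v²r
r = 5.718 × 10^8 m
v = 1753 km/s = 1.753 × 10^6 m/s
v² = 3.07301 × 10^12 m²/s²
GM = v²r = 3.07301 × 10^12 × 5.718 × 10^8 = 1.75715 × 10^21 m³/s²
GM ≈ 1.757 × 10^21 m³/s²

Final answer: GM = 1.757 × 10^21 m³/s²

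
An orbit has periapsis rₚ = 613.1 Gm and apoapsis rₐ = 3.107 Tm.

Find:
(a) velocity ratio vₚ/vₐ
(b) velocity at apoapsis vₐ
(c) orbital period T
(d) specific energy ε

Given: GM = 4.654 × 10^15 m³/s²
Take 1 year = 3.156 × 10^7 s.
rₚ = 613.1 Gm = 6.131 × 10^11 m
rₐ = 3.107 Tm = 3.107 × 10^12 m
GM = 4.654 × 10^15 m³/s²
a = (rₚ + rₐ)/2 = 1.86005 × 10^12 m
e = (rₐ − rₚ)/(rₐ + rₚ) = (2.4939 × 10^12) / (3.7201 × 10^12) = 0.670385
(a) vₚ/vₐ = rₐ/rₚ (angular momentum) = (3.107 × 10^12) / (6.131 × 10^11) = 5.06769 ≈ 5.068
(b) vₐ² = GM (2/rₐ − 1/a) = 4.654 × 10^15 × (6.43708 × 10^-13 − 5.3762 × 10^-13) = 493.733 m²/s²;  vₐ = 22.2201 m/s ≈ 22.22 m/s
(c) a³ = 6.43537 × 10^36 m³;  T = 2π √(a³/GM) = 2π × 3.71855 × 10^10 s = 2.33643 × 10^11 s ≈ 7403 years
(d) 2a = 3.7201 × 10^12 m;  ε = −GM/(2a) = -1251.04 J/kg ≈ -1.251 kJ/kg

Final answer:
(a) velocity ratio vₚ/vₐ = 5.068
(b) velocity at apoapsis vₐ = 22.22 m/s
(c) orbital period T = 7403 years
(d) specific energy ε = -1.251 kJ/kg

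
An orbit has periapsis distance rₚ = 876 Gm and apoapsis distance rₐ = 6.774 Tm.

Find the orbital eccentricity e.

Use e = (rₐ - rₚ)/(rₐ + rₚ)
rₚ = 876 Gm = 8.76 × 10^11 m
rₐ = 6.774 Tm = 6.774 × 10^12 m
rₐ − rₚ = 5.898 × 10^12 m
rₐ + rₚ = 7.65 × 10^12 m
e = (rₐ − rₚ)/(rₐ + rₚ) = 0.77098

Final answer: e = 0.771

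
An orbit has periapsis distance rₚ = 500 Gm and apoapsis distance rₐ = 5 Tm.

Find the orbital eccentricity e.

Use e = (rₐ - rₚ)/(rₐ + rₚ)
rₚ = 500 Gm = 5 × 10^11 m
rₐ = 5 Tm = 5 × 10^12 m
rₐ − rₚ = 4.5 × 10^12 m
rₐ + rₚ = 5.5 × 10^12 m
e = (rₐ − rₚ)/(rₐ + rₚ) = 0.818182

Final answer: e = 0.8182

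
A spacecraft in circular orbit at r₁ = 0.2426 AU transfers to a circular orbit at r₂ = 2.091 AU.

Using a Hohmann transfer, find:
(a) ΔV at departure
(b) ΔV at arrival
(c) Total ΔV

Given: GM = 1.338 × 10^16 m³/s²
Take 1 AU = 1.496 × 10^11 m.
r₁ = 0.2426 AU = 3.6293 × 10^10 m
r₂ = 2.091 AU = 3.12814 × 10^11 m
GM = 1.338 × 10^16 m³/s²
Transfer ellipse: a_t = (r₁ + r₂)/2 = 1.74553 × 10^11 m
Circular speed at r₁: v₁ = √(GM/r₁) = 607.179 m/s
Transfer speed at r₁ (periapsis): v₁ₜ = √(GM(2/r₁ − 1/a_t)) = 812.822 m/s
(a) ΔV₁ = v₁ₜ − v₁ = 205.643 m/s ≈ 205.6 m/s
Circular speed at r₂: v₂ = √(GM/r₂) = 206.817 m/s
Transfer speed at r₂ (apoapsis): v₂ₜ = √(GM(2/r₂ − 1/a_t)) = 94.3045 m/s
(b) ΔV₂ = v₂ − v₂ₜ = 112.512 m/s ≈ 112.5 m/s
(c) ΔV_total = ΔV₁ + ΔV₂ = 318.155 m/s ≈ 318.2 m/s

Final answer:
(a) ΔV₁ = 205.6 m/s
(b) ΔV₂ = 112.5 m/s
(c) ΔV_total = 318.2 m/s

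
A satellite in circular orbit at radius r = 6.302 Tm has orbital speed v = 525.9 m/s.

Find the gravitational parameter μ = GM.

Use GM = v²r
r = 6.302 Tm = 6.302 × 10^12 m
v = 525.9 m/s
v² = 276571 m²/s²
GM = v²r = 276571 × 6.302 × 10^12 = 1.74295 × 10^18 m³/s²
GM ≈ 1.743 × 10^18 m³/s²

Final answer: GM = 1.743 × 10^18 m³/s²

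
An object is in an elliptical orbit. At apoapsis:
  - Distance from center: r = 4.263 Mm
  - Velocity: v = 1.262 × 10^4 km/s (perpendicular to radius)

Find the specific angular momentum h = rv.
r = 4.263 Mm = 4.263 × 10^6 m
v = 1.262 × 10^4 km/s = 1.262 × 10^7 m/s
h = rv = 4.263 × 10^6 × 1.262 × 10^7 = 5.37991 × 10^13 m²/s ≈ 5.38 × 10^13 m²/s

Final answer: h = 5.38 × 10^13 m²/s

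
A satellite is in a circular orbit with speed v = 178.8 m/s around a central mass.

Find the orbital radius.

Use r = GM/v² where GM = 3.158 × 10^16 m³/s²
v = 178.8 m/s
GM = 3.158 × 10^16 m³/s²
v² = 31969.4 m²/s²
r = GM/v² = (3.158 × 10^16) / 31969.4 = 9.87818 × 10^11 m ≈ 987.8 Gm

Final answer: 987.8 Gm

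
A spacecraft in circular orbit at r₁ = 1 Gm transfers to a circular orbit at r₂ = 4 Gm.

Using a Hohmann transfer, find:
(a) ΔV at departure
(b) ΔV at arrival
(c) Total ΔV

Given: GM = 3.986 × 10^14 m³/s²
r₁ = 1 Gm = 1 × 10^9 m
r₂ = 4 Gm = 4 × 10^9 m
GM = 3.986 × 10^14 m³/s²
Transfer ellipse: a_t = (r₁ + r₂)/2 = 2.5 × 10^9 m
Circular speed at r₁: v₁ = √(GM/r₁) = 631.348 m/s
Transfer speed at r₁ (periapsis): v₁ₜ = √(GM(2/r₁ − 1/a_t)) = 798.599 m/s
(a) ΔV₁ = v₁ₜ − v₁ = 167.251 m/s ≈ 167.3 m/s
Circular speed at r₂: v₂ = √(GM/r₂) = 315.674 m/s
Transfer speed at r₂ (apoapsis): v₂ₜ = √(GM(2/r₂ − 1/a_t)) = 199.65 m/s
(b) ΔV₂ = v₂ − v₂ₜ = 116.024 m/s ≈ 116 m/s
(c) ΔV_total = ΔV₁ + ΔV₂ = 283.275 m/s ≈ 283.3 m/s

Final answer:
(a) ΔV₁ = 167.3 m/s
(b) ΔV₂ = 116 m/s
(c) ΔV_total = 283.3 m/s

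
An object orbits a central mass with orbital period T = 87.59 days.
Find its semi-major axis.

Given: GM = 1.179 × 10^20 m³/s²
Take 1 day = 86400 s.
T = 87.59 days = 7.56778 × 10^6 s
GM = 1.179 × 10^20 m³/s²
Kepler's third law: a³ = GM T² / (4π²)
T² = 5.72712 × 10^13 s²
a³ = (1.179 × 10^20) × (5.72712 × 10^13) / (4π²) = 1.71037 × 10^32 m³
a = (a³)^(1/3) = 5.5509 × 10^10 m ≈ 55.51 Gm

Final answer: 55.51 Gm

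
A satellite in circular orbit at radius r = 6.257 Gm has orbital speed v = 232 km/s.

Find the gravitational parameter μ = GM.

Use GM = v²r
r = 6.257 Gm = 6.257 × 10^9 m
v = 232 km/s = 232000 m/s
v² = 5.3824 × 10^10 m²/s²
GM = v²r = 5.3824 × 10^10 × 6.257 × 10^9 = 3.36777 × 10^20 m³/s²
GM ≈ 3.368 × 10^20 m³/s²

Final answer: GM = 3.368 × 10^20 m³/s²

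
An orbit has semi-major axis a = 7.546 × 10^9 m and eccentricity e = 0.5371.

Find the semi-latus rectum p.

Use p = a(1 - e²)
a = 7.546 × 10^9 m
e = 0.5371,  e² = 0.288476,  1 − e² = 0.711524
p = a(1 − e²) = 7.546 × 10^9 m × 0.711524 = 5.36916 × 10^9 m ≈ 5.369 × 10^9 m

Final answer: p = 5.369 × 10^9 m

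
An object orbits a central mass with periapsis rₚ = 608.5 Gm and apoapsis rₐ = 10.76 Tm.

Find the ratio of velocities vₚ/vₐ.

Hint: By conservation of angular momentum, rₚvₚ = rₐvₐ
rₚ = 608.5 Gm = 6.085 × 10^11 m
rₐ = 10.76 Tm = 1.076 × 10^13 m
rₚvₚ = rₐvₐ  ⇒  vₚ/vₐ = rₐ/rₚ
vₚ/vₐ = (1.076 × 10^13) / (6.085 × 10^11) = 17.6828

Final answer: vₚ/vₐ = 17.68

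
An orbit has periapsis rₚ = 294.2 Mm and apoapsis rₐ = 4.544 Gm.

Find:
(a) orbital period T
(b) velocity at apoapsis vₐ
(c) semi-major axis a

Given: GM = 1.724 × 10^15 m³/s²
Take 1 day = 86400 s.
rₚ = 294.2 Mm = 2.942 × 10^8 m
rₐ = 4.544 Gm = 4.544 × 10^9 m
GM = 1.724 × 10^15 m³/s²
a = (rₚ + rₐ)/2 = 2.4191 × 10^9 m
e = (rₐ − rₚ)/(rₐ + rₚ) = (4.2498 × 10^9) / (4.8382 × 10^9) = 0.878385
(a) a³ = 1.41567 × 10^28 m³;  T = 2π √(a³/GM) = 2π × 2.86558 × 10^6 s = 1.8005 × 10^7 s ≈ 208.4 days
(b) vₐ² = GM (2/rₐ − 1/a) = 1.724 × 10^15 × (4.40141 × 10^-10 − 4.13377 × 10^-10) = 46141.1 m²/s²;  vₐ = 214.805 m/s ≈ 214.8 m/s
(c) a = 2.4191 × 10^9 m ≈ 2.419 Gm

Final answer:
(a) orbital period T = 208.4 days
(b) velocity at apoapsis vₐ = 214.8 m/s
(c) semi-major axis a = 2.419 Gm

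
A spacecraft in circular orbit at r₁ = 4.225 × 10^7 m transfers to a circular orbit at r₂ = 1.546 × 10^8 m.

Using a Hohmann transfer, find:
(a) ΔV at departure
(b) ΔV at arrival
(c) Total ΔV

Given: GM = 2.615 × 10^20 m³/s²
r₁ = 4.225 × 10^7 m
r₂ = 1.546 × 10^8 m
GM = 2.615 × 10^20 m³/s²
Transfer ellipse: a_t = (r₁ + r₂)/2 = 9.8425 × 10^7 m
Circular speed at r₁: v₁ = √(GM/r₁) = 2.48784 × 10^6 m/s
Transfer speed at r₁ (periapsis): v₁ₜ = √(GM(2/r₁ − 1/a_t)) = 3.11799 × 10^6 m/s
(a) ΔV₁ = v₁ₜ − v₁ = 630148 m/s ≈ 630.1 km/s
Circular speed at r₂: v₂ = √(GM/r₂) = 1.30056 × 10^6 m/s
Transfer speed at r₂ (apoapsis): v₂ₜ = √(GM(2/r₂ − 1/a_t)) = 852102 m/s
(b) ΔV₂ = v₂ − v₂ₜ = 448460 m/s ≈ 448.5 km/s
(c) ΔV_total = ΔV₁ + ΔV₂ = 1.07861 × 10^6 m/s ≈ 1079 km/s

Final answer:
(a) ΔV₁ = 630.1 km/s
(b) ΔV₂ = 448.5 km/s
(c) ΔV_total = 1079 km/s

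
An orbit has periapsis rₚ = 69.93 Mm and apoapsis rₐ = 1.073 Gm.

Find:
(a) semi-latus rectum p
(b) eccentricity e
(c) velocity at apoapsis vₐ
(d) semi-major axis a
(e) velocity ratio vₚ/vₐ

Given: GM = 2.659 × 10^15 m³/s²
rₚ = 69.93 Mm = 6.993 × 10^7 m
rₐ = 1.073 Gm = 1.073 × 10^9 m
GM = 2.659 × 10^15 m³/s²
a = (rₚ + rₐ)/2 = 5.71465 × 10^8 m
e = (rₐ − rₚ)/(rₐ + rₚ) = (1.00307 × 10^9) / (1.14293 × 10^9) = 0.87763
(a) 1 − e² = 0.229765;  p = a(1 − e²) = 5.71465 × 10^8 × 0.229765 = 1.31303 × 10^8 m ≈ 131.3 Mm
(b) e = 0.87763 ≈ 0.8776
(c) vₐ² = GM (2/rₐ − 1/a) = 2.659 × 10^15 × (1.86393 × 10^-9 − 1.74989 × 10^-9) = 303244 m²/s²;  vₐ = 550.676 m/s ≈ 550.7 m/s
(d) a = 5.71465 × 10^8 m ≈ 571.5 Mm
(e) vₚ/vₐ = rₐ/rₚ (angular momentum) = (1.073 × 10^9) / (6.993 × 10^7) = 15.3439 ≈ 15.34

Final answer:
(a) semi-latus rectum p = 131.3 Mm
(b) eccentricity e = 0.8776
(c) velocity at apoapsis vₐ = 550.7 m/s
(d) semi-major axis a = 571.5 Mm
(e) velocity ratio vₚ/vₐ = 15.34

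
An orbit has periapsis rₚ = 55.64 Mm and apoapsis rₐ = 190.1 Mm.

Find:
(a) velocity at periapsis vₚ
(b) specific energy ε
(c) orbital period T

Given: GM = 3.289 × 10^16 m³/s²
rₚ = 55.64 Mm = 5.564 × 10^7 m
rₐ = 190.1 Mm = 1.901 × 10^8 m
GM = 3.289 × 10^16 m³/s²
a = (rₚ + rₐ)/2 = 1.2287 × 10^8 m
e = (rₐ − rₚ)/(rₐ + rₚ) = (1.3446 × 10^8) / (2.4574 × 10^8) = 0.547164
(a) vₚ² = GM (2/rₚ − 1/a) = 3.289 × 10^16 × (3.59454 × 10^-8 − 8.13868 × 10^-9) = 9.14562 × 10^8 m²/s²;  vₚ = 30241.7 m/s ≈ 30.24 km/s
(b) 2a = 2.4574 × 10^8 m;  ε = −GM/(2a) = -1.33841 × 10^8 J/kg ≈ -133.8 MJ/kg
(c) a³ = 1.85497 × 10^24 m³;  T = 2π √(a³/GM) = 2π × 7509.95 s = 47186.4 s ≈ 13.11 hours

Final answer:
(a) velocity at periapsis vₚ = 30.24 km/s
(b) specific energy ε = -133.8 MJ/kg
(c) orbital period T = 13.11 hours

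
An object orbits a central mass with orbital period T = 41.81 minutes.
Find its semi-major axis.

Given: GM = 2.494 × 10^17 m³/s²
T = 41.81 minutes = 2508.6 s
GM = 2.494 × 10^17 m³/s²
Kepler's third law: a³ = GM T² / (4π²)
T² = 6.29307 × 10^6 s²
a³ = (2.494 × 10^17) × (6.29307 × 10^6) / (4π²) = 3.97557 × 10^22 m³
a = (a³)^(1/3) = 3.41298 × 10^7 m ≈ 3.413 × 10^7 m

Final answer: 3.413 × 10^7 m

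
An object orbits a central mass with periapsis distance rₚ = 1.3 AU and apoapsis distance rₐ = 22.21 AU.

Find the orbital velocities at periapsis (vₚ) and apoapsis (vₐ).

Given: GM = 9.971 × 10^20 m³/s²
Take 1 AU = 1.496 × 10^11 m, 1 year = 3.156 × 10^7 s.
rₚ = 1.3 AU = 1.9448 × 10^11 m
rₐ = 22.21 AU = 3.32262 × 10^12 m
GM = 9.971 × 10^20 m³/s²
a = (rₚ + rₐ)/2 = 1.75855 × 10^12 m
Vis-viva: v² = GM (2/r − 1/a)
vₚ² = 9.971 × 10^20 × (1.02838 × 10^-11 − 5.68651 × 10^-13) = 9.68701 × 10^9 m²/s²
vₚ = 98422.6 m/s ≈ 20.76 AU/year
vₐ² = 9.971 × 10^20 × (6.01935 × 10^-13 − 5.68651 × 10^-13) = 3.31879 × 10^7 m²/s²
vₐ = 5760.89 m/s ≈ 1.215 AU/year

Final answer: vₚ = 20.76 AU/year, vₐ = 1.215 AU/year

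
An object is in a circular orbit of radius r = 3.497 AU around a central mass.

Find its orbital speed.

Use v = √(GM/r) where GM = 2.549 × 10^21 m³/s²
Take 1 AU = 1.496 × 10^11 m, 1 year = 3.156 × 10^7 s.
r = 3.497 AU = 5.23151 × 10^11 m
GM = 2.549 × 10^21 m³/s²
GM/r = (2.549 × 10^21) / (5.23151 × 10^11) = 4.8724 × 10^9 m²/s²
v = √(GM/r) = 69802.6 m/s ≈ 14.73 AU/year

Final answer: 14.73 AU/year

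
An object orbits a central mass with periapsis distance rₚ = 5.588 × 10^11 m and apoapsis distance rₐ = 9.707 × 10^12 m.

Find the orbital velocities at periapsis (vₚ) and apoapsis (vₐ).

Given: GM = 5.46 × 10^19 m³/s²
rₚ = 5.588 × 10^11 m
rₐ = 9.707 × 10^12 m
GM = 5.46 × 10^19 m³/s²
a = (rₚ + rₐ)/2 = 5.1329 × 10^12 m
Vis-viva: v² = GM (2/r − 1/a)
vₚ² = 5.46 × 10^19 × (3.5791 × 10^-12 − 1.94822 × 10^-13) = 1.84781 × 10^8 m²/s²
vₚ = 13593.4 m/s ≈ 13.59 km/s
vₐ² = 5.46 × 10^19 × (2.06037 × 10^-13 − 1.94822 × 10^-13) = 612352 m²/s²
vₐ = 782.529 m/s ≈ 782.5 m/s

Final answer: vₚ = 13.59 km/s, vₐ = 782.5 m/s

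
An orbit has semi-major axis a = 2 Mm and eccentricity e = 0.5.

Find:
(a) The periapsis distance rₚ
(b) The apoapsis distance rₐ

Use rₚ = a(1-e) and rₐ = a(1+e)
a = 2 Mm = 2 × 10^6 m
e = 0.5:  1 − e = 0.5,  1 + e = 1.5
(a) rₚ = a(1 − e) = 2 × 10^6 m × 0.5 = 1 × 10^6 m ≈ 1 Mm
(b) rₐ = a(1 + e) = 2 × 10^6 m × 1.5 = 3 × 10^6 m ≈ 3 Mm

Final answer:
(a) rₚ = 1 Mm
(b) rₐ = 3 Mm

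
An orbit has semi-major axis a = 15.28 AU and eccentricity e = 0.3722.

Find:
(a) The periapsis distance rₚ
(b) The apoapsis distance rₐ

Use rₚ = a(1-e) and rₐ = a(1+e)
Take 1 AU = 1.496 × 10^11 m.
a = 15.28 AU = 2.28589 × 10^12 m
e = 0.3722:  1 − e = 0.6278,  1 + e = 1.3722
(a) rₚ = a(1 − e) = 2.28589 × 10^12 m × 0.6278 = 1.43508 × 10^12 m ≈ 9.593 AU
(b) rₐ = a(1 + e) = 2.28589 × 10^12 m × 1.3722 = 3.1367 × 10^12 m ≈ 20.97 AU

Final answer:
(a) rₚ = 9.593 AU
(b) rₐ = 20.97 AU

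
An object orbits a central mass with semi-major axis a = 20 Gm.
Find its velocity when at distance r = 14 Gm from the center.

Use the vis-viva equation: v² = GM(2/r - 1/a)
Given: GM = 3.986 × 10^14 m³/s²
a = 20 Gm = 2 × 10^10 m
r = 14 Gm = 1.4 × 10^10 m
GM = 3.986 × 10^14 m³/s²
2/r − 1/a = 1.42857 × 10^-10 − 5 × 10^-11 = 9.28571 × 10^-11 m⁻¹
v² = GM (2/r − 1/a) = 37012.9 m²/s²
v = 192.387 m/s ≈ 192.4 m/s

Final answer: 192.4 m/s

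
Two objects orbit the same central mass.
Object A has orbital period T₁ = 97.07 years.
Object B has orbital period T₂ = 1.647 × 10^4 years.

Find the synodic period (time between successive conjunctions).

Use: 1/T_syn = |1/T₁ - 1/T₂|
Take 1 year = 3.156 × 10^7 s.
T₁ = 97.07 years = 3.06353 × 10^9 s
T₂ = 1.647 × 10^4 years = 5.19793 × 10^11 s
1/T₁ = 3.26421 × 10^-10 s⁻¹
1/T₂ = 1.92384 × 10^-12 s⁻¹
|1/T₁ − 1/T₂| = 3.24497 × 10^-10 s⁻¹
T_syn = 1 / |1/T₁ − 1/T₂| = 3.08169 × 10^9 s ≈ 97.65 years

Final answer: T_syn = 97.65 years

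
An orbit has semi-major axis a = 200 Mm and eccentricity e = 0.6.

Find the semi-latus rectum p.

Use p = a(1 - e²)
a = 200 Mm = 2 × 10^8 m
e = 0.6,  e² = 0.36,  1 − e² = 0.64
p = a(1 − e²) = 2 × 10^8 m × 0.64 = 1.28 × 10^8 m ≈ 128 Mm

Final answer: p = 128 Mm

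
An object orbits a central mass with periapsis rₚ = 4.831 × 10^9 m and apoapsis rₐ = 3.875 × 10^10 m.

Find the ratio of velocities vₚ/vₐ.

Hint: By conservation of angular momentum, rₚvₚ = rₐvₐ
rₚ = 4.831 × 10^9 m
rₐ = 3.875 × 10^10 m
rₚvₚ = rₐvₐ  ⇒  vₚ/vₐ = rₐ/rₚ
vₚ/vₐ = (3.875 × 10^10) / (4.831 × 10^9) = 8.02111

Final answer: vₚ/vₐ = 8.021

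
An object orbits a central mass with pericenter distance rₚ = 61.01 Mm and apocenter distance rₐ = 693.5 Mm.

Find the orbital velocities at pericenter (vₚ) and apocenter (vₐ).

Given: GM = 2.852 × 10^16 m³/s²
rₚ = 61.01 Mm = 6.101 × 10^7 m
rₐ = 693.5 Mm = 6.935 × 10^8 m
GM = 2.852 × 10^16 m³/s²
a = (rₚ + rₐ)/2 = 3.77255 × 10^8 m
Vis-viva: v² = GM (2/r − 1/a)
vₚ² = 2.852 × 10^16 × (3.27815 × 10^-8 − 2.65073 × 10^-9) = 8.5933 × 10^8 m²/s²
vₚ = 29314.3 m/s ≈ 29.31 km/s
vₐ² = 2.852 × 10^16 × (2.88392 × 10^-9 − 2.65073 × 10^-9) = 6.65073 × 10^6 m²/s²
vₐ = 2578.9 m/s ≈ 2.579 km/s

Final answer: vₚ = 29.31 km/s, vₐ = 2.579 km/s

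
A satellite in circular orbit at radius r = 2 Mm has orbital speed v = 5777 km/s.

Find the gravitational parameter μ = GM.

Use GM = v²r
r = 2 Mm = 2 × 10^6 m
v = 5777 km/s = 5.777 × 10^6 m/s
v² = 3.33737 × 10^13 m²/s²
GM = v²r = 3.33737 × 10^13 × 2 × 10^6 = 6.67475 × 10^19 m³/s²
GM ≈ 6.675 × 10^19 m³/s²

Final answer: GM = 6.675 × 10^19 m³/s²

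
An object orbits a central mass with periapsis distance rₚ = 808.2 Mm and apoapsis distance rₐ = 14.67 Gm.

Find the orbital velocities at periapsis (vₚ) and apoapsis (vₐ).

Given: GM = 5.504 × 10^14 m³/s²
rₚ = 808.2 Mm = 8.082 × 10^8 m
rₐ = 14.67 Gm = 1.467 × 10^10 m
GM = 5.504 × 10^14 m³/s²
a = (rₚ + rₐ)/2 = 7.7391 × 10^9 m
Vis-viva: v² = GM (2/r − 1/a)
vₚ² = 5.504 × 10^14 × (2.47463 × 10^-9 − 1.29214 × 10^-10) = 1.29092 × 10^6 m²/s²
vₚ = 1136.19 m/s ≈ 1.136 km/s
vₐ² = 5.504 × 10^14 × (1.36333 × 10^-10 − 1.29214 × 10^-10) = 3918.11 m²/s²
vₐ = 62.5948 m/s ≈ 62.59 m/s

Final answer: vₚ = 1.136 km/s, vₐ = 62.59 m/s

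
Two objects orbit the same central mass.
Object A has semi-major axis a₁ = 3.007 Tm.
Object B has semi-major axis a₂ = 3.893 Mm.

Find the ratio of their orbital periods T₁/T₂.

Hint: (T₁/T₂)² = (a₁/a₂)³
a₁ = 3.007 Tm = 3.007 × 10^12 m
a₂ = 3.893 Mm = 3.893 × 10^6 m
a₁/a₂ = 772412
T₁/T₂ = (a₁/a₂)^(3/2) = (772412)^1.5 = 6.7885 × 10^8

Final answer: T₁/T₂ = 6.788 × 10^8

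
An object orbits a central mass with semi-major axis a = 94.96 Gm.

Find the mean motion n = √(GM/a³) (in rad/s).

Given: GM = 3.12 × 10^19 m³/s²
a = 94.96 Gm = 9.496 × 10^10 m
GM = 3.12 × 10^19 m³/s²
a³ = 8.56292 × 10^32 m³
GM/a³ = (3.12 × 10^19) / (8.56292 × 10^32) = 3.64361 × 10^-14 s⁻²
n = √(GM/a³) = 1.90883 × 10^-7 rad/s ≈ 1.909 × 10^-7 rad/s

Final answer: n = 1.909 × 10^-7 rad/s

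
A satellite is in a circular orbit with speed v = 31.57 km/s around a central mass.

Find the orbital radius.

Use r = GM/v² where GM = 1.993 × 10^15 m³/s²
v = 31.57 km/s = 31570 m/s
GM = 1.993 × 10^15 m³/s²
v² = 9.96665 × 10^8 m²/s²
r = GM/v² = (1.993 × 10^15) / (9.96665 × 10^8) = 1.99967 × 10^6 m ≈ 2 Mm

Final answer: 2 Mm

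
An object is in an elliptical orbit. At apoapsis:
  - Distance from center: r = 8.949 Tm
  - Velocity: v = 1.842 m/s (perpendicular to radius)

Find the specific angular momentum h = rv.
r = 8.949 Tm = 8.949 × 10^12 m
v = 1.842 m/s
h = rv = 8.949 × 10^12 × 1.842 = 1.64841 × 10^13 m²/s ≈ 1.648 × 10^13 m²/s

Final answer: h = 1.648 × 10^13 m²/s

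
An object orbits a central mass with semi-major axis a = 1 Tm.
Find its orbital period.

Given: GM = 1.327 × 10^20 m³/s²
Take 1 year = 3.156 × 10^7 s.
a = 1 Tm = 1 × 10^12 m
GM = 1.327 × 10^20 m³/s²
a³ = 1 × 10^36 m³
T = 2π √(a³/GM) = 2π √((1 × 10^36) / (1.327 × 10^20)) = 2π × 8.6809 × 10^7 s
T = 5.45437 × 10^8 s ≈ 17.28 years

Final answer: 17.28 years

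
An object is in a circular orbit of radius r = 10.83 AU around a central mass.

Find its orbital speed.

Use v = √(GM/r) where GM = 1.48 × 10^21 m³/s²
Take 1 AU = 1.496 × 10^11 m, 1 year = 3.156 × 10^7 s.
r = 10.83 AU = 1.62017 × 10^12 m
GM = 1.48 × 10^21 m³/s²
GM/r = (1.48 × 10^21) / (1.62017 × 10^12) = 9.13486 × 10^8 m²/s²
v = √(GM/r) = 30223.9 m/s ≈ 6.376 AU/year

Final answer: 6.376 AU/year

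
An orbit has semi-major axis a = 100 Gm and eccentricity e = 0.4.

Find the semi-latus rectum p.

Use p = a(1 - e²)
a = 100 Gm = 1 × 10^11 m
e = 0.4,  e² = 0.16,  1 − e² = 0.84
p = a(1 − e²) = 1 × 10^11 m × 0.84 = 8.4 × 10^10 m ≈ 84 Gm

Final answer: p = 84 Gm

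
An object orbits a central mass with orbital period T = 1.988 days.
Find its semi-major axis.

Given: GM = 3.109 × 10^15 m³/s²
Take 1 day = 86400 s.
T = 1.988 days = 171763 s
GM = 3.109 × 10^15 m³/s²
Kepler's third law: a³ = GM T² / (4π²)
T² = 2.95026 × 10^10 s²
a³ = (3.109 × 10^15) × (2.95026 × 10^10) / (4π²) = 2.32339 × 10^24 m³
a = (a³)^(1/3) = 1.32446 × 10^8 m ≈ 1.324 × 10^8 m

Final answer: 1.324 × 10^8 m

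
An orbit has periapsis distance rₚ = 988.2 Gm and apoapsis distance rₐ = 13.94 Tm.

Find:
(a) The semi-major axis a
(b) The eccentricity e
rₚ = 988.2 Gm = 9.882 × 10^11 m
rₐ = 13.94 Tm = 1.394 × 10^13 m
(a) a = (rₚ + rₐ)/2 = 7.4641 × 10^12 m ≈ 7.464 Tm
(b) e = (rₐ − rₚ)/(rₐ + rₚ) = (1.29518 × 10^13) / (1.49282 × 10^13) = 0.867606

Final answer:
(a) a = 7.464 Tm
(b) e = 0.8676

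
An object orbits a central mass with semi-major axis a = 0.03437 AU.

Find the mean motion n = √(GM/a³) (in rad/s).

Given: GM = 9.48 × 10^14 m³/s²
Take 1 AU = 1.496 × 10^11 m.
a = 0.03437 AU = 5.14175 × 10^9 m
GM = 9.48 × 10^14 m³/s²
a³ = 1.35936 × 10^29 m³
GM/a³ = (9.48 × 10^14) / (1.35936 × 10^29) = 6.97389 × 10^-15 s⁻²
n = √(GM/a³) = 8.35098 × 10^-8 rad/s ≈ 8.351 × 10^-8 rad/s

Final answer: n = 8.351 × 10^-8 rad/s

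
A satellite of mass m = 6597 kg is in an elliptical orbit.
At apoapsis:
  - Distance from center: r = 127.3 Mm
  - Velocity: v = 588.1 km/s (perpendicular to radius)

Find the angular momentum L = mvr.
r = 127.3 Mm = 1.273 × 10^8 m
v = 588.1 km/s = 588100 m/s
vr = 588100 × 1.273 × 10^8 = 7.48651 × 10^13 m²/s
L = m × vr = 6597 × 7.48651 × 10^13 = 4.93885 × 10^17 kg·m²/s ≈ 4.939 × 10^17 kg·m²/s

Final answer: L = 4.939 × 10^17 kg·m²/s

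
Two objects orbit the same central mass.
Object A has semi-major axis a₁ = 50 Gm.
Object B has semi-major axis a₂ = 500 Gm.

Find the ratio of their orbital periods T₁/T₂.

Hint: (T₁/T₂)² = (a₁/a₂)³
a₁ = 50 Gm = 5 × 10^10 m
a₂ = 500 Gm = 5 × 10^11 m
a₁/a₂ = 0.1
T₁/T₂ = (a₁/a₂)^(3/2) = (0.1)^1.5 = 0.0316228

Final answer: T₁/T₂ = 0.03162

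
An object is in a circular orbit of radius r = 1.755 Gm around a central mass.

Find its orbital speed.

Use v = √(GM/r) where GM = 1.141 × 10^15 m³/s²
r = 1.755 Gm = 1.755 × 10^9 m
GM = 1.141 × 10^15 m³/s²
GM/r = (1.141 × 10^15) / (1.755 × 10^9) = 650142 m²/s²
v = √(GM/r) = 806.314 m/s ≈ 806.3 m/s

Final answer: 806.3 m/s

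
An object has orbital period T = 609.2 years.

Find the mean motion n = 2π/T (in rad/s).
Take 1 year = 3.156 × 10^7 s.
T = 609.2 years = 1.92264 × 10^10 s
n = 2π / (1.92264 × 10^10 s) = 3.26801 × 10^-10 rad/s ≈ 3.268 × 10^-10 rad/s

Final answer: n = 3.268 × 10^-10 rad/s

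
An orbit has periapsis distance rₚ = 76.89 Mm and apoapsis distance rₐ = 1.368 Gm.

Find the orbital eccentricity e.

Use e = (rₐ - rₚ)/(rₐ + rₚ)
rₚ = 76.89 Mm = 7.689 × 10^7 m
rₐ = 1.368 Gm = 1.368 × 10^9 m
rₐ − rₚ = 1.29111 × 10^9 m
rₐ + rₚ = 1.44489 × 10^9 m
e = (rₐ − rₚ)/(rₐ + rₚ) = 0.89357

Final answer: e = 0.8936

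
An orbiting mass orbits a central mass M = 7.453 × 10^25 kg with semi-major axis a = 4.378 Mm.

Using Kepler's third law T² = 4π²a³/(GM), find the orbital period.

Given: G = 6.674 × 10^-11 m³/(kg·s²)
M = 7.453 × 10^25 kg
GM = G × M = 6.674 × 10^-11 × 7.453 × 10^25 = 4.97413 × 10^15 m³/s²
a = 4.378 Mm = 4.378 × 10^6 m
a³ = 8.39126 × 10^19 m³
T = 2π √(a³/GM) = 2π √((8.39126 × 10^19) / (4.97413 × 10^15)) = 2π × 129.884 s
T = 816.084 s ≈ 13.6 minutes

Final answer: 13.6 minutes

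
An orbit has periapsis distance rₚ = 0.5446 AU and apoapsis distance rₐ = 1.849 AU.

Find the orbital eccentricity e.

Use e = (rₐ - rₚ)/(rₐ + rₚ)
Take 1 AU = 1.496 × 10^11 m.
rₚ = 0.5446 AU = 8.14722 × 10^10 m
rₐ = 1.849 AU = 2.7661 × 10^11 m
rₐ − rₚ = 1.95138 × 10^11 m
rₐ + rₚ = 3.58083 × 10^11 m
e = (rₐ − rₚ)/(rₐ + rₚ) = 0.544953

Final answer: e = 0.545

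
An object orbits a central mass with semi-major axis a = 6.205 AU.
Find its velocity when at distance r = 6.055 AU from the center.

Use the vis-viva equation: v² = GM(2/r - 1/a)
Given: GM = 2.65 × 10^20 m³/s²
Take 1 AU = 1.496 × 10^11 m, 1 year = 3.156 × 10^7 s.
a = 6.205 AU = 9.28268 × 10^11 m
r = 6.055 AU = 9.05828 × 10^11 m
GM = 2.65 × 10^20 m³/s²
2/r − 1/a = 2.20792 × 10^-12 − 1.07728 × 10^-12 = 1.13065 × 10^-12 m⁻¹
v² = GM (2/r − 1/a) = 2.99622 × 10^8 m²/s²
v = 17309.6 m/s ≈ 3.652 AU/year

Final answer: 3.652 AU/year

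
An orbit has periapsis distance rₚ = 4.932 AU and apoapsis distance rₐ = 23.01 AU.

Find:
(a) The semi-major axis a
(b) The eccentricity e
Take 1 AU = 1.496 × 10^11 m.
rₚ = 4.932 AU = 7.37827 × 10^11 m
rₐ = 23.01 AU = 3.4423 × 10^12 m
(a) a = (rₚ + rₐ)/2 = 2.09006 × 10^12 m ≈ 13.97 AU
(b) e = (rₐ − rₚ)/(rₐ + rₚ) = (2.70447 × 10^12) / (4.18012 × 10^12) = 0.646983

Final answer:
(a) a = 13.97 AU
(b) e = 0.647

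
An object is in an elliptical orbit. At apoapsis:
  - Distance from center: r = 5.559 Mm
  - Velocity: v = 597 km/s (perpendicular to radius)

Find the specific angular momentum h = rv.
r = 5.559 Mm = 5.559 × 10^6 m
v = 597 km/s = 597000 m/s
h = rv = 5.559 × 10^6 × 597000 = 3.31872 × 10^12 m²/s ≈ 3.319 × 10^12 m²/s

Final answer: h = 3.319 × 10^12 m²/s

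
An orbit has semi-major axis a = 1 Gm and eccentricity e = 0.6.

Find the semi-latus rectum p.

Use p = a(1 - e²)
a = 1 Gm = 1 × 10^9 m
e = 0.6,  e² = 0.36,  1 − e² = 0.64
p = a(1 − e²) = 1 × 10^9 m × 0.64 = 6.4 × 10^8 m ≈ 640 Mm

Final answer: p = 640 Mm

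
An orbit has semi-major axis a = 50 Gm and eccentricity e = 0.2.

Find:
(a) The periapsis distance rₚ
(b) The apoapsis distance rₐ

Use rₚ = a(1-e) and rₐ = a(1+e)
a = 50 Gm = 5 × 10^10 m
e = 0.2:  1 − e = 0.8,  1 + e = 1.2
(a) rₚ = a(1 − e) = 5 × 10^10 m × 0.8 = 4 × 10^10 m ≈ 40 Gm
(b) rₐ = a(1 + e) = 5 × 10^10 m × 1.2 = 6 × 10^10 m ≈ 60 Gm

Final answer:
(a) rₚ = 40 Gm
(b) rₐ = 60 Gm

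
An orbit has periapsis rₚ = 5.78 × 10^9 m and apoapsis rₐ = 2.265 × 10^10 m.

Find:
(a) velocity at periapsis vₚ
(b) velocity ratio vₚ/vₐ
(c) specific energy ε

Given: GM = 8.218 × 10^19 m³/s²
rₚ = 5.78 × 10^9 m
rₐ = 2.265 × 10^10 m
GM = 8.218 × 10^19 m³/s²
a = (rₚ + rₐ)/2 = 1.4215 × 10^10 m
e = (rₐ − rₚ)/(rₐ + rₚ) = (1.687 × 10^10) / (2.843 × 10^10) = 0.593387
(a) vₚ² = GM (2/rₚ − 1/a) = 8.218 × 10^19 × (3.46021 × 10^-10 − 7.03482 × 10^-11) = 2.26548 × 10^10 m²/s²;  vₚ = 150515 m/s ≈ 150.5 km/s
(b) vₚ/vₐ = rₐ/rₚ (angular momentum) = (2.265 × 10^10) / (5.78 × 10^9) = 3.91869 ≈ 3.919
(c) 2a = 2.843 × 10^10 m;  ε = −GM/(2a) = -2.89061 × 10^9 J/kg ≈ -2.891 GJ/kg

Final answer:
(a) velocity at periapsis vₚ = 150.5 km/s
(b) velocity ratio vₚ/vₐ = 3.919
(c) specific energy ε = -2.891 GJ/kg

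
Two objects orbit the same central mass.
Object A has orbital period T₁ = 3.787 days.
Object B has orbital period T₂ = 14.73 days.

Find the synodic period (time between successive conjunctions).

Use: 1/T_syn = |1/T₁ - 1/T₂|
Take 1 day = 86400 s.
T₁ = 3.787 days = 327197 s
T₂ = 14.73 days = 1.27267 × 10^6 s
1/T₁ = 3.05626 × 10^-6 s⁻¹
1/T₂ = 7.85748 × 10^-7 s⁻¹
|1/T₁ − 1/T₂| = 2.27052 × 10^-6 s⁻¹
T_syn = 1 / |1/T₁ − 1/T₂| = 440428 s ≈ 5.098 days

Final answer: T_syn = 5.098 days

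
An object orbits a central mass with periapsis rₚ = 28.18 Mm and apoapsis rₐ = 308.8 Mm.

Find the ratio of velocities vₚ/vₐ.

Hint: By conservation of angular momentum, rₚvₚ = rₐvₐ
rₚ = 28.18 Mm = 2.818 × 10^7 m
rₐ = 308.8 Mm = 3.088 × 10^8 m
rₚvₚ = rₐvₐ  ⇒  vₚ/vₐ = rₐ/rₚ
vₚ/vₐ = (3.088 × 10^8) / (2.818 × 10^7) = 10.9581

Final answer: vₚ/vₐ = 10.96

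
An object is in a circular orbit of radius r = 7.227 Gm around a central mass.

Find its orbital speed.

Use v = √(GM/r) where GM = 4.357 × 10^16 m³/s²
r = 7.227 Gm = 7.227 × 10^9 m
GM = 4.357 × 10^16 m³/s²
GM/r = (4.357 × 10^16) / (7.227 × 10^9) = 6.02878 × 10^6 m²/s²
v = √(GM/r) = 2455.36 m/s ≈ 2.455 km/s

Final answer: 2.455 km/s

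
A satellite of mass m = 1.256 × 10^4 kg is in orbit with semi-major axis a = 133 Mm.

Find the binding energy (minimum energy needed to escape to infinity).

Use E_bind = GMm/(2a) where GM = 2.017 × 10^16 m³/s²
a = 133 Mm = 1.33 × 10^8 m
GM = 2.017 × 10^16 m³/s²
m = 1.256 × 10^4 kg
GMm = 2.017 × 10^16 × 12560 = 2.53335 × 10^20 m³·kg/s²
2a = 2.66 × 10^8 m
E_bind = GMm/(2a) = 9.52388 × 10^11 J ≈ 952.4 GJ

Final answer: 952.4 GJ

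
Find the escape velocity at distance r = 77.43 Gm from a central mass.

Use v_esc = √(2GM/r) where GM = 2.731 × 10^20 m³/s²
r = 77.43 Gm = 7.743 × 10^10 m
GM = 2.731 × 10^20 m³/s²
2GM/r = 2 × (2.731 × 10^20) / (7.743 × 10^10) = 7.05411 × 10^9 m²/s²
v_esc = √(2GM/r) = 83988.8 m/s ≈ 83.99 km/s

Final answer: 83.99 km/s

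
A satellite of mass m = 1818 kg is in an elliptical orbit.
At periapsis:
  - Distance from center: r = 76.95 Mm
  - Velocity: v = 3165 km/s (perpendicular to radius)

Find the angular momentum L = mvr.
r = 76.95 Mm = 7.695 × 10^7 m
v = 3165 km/s = 3.165 × 10^6 m/s
vr = 3.165 × 10^6 × 7.695 × 10^7 = 2.43547 × 10^14 m²/s
L = m × vr = 1818 × 2.43547 × 10^14 = 4.42768 × 10^17 kg·m²/s ≈ 4.428 × 10^17 kg·m²/s

Final answer: L = 4.428 × 10^17 kg·m²/s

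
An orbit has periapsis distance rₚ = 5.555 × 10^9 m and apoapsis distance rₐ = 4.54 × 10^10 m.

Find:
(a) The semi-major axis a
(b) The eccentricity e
rₚ = 5.555 × 10^9 m
rₐ = 4.54 × 10^10 m
(a) a = (rₚ + rₐ)/2 = 2.54775 × 10^10 m ≈ 2.548 × 10^10 m
(b) e = (rₐ − rₚ)/(rₐ + rₚ) = (3.9845 × 10^10) / (5.0955 × 10^10) = 0.781964

Final answer:
(a) a = 2.548 × 10^10 m
(b) e = 0.782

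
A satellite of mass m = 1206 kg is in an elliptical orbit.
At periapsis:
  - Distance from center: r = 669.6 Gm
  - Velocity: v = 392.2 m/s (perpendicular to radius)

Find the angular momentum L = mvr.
r = 669.6 Gm = 6.696 × 10^11 m
v = 392.2 m/s
vr = 392.2 × 6.696 × 10^11 = 2.62617 × 10^14 m²/s
L = m × vr = 1206 × 2.62617 × 10^14 = 3.16716 × 10^17 kg·m²/s ≈ 3.167 × 10^17 kg·m²/s

Final answer: L = 3.167 × 10^17 kg·m²/s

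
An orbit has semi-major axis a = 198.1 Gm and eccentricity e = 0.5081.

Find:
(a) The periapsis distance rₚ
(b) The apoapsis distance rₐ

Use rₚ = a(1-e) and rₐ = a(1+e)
a = 198.1 Gm = 1.981 × 10^11 m
e = 0.5081:  1 − e = 0.4919,  1 + e = 1.5081
(a) rₚ = a(1 − e) = 1.981 × 10^11 m × 0.4919 = 9.74454 × 10^10 m ≈ 97.45 Gm
(b) rₐ = a(1 + e) = 1.981 × 10^11 m × 1.5081 = 2.98755 × 10^11 m ≈ 298.8 Gm

Final answer:
(a) rₚ = 97.45 Gm
(b) rₐ = 298.8 Gm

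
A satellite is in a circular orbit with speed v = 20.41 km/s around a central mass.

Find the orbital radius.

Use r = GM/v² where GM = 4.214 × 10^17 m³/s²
v = 20.41 km/s = 20410 m/s
GM = 4.214 × 10^17 m³/s²
v² = 4.16568 × 10^8 m²/s²
r = GM/v² = (4.214 × 10^17) / (4.16568 × 10^8) = 1.0116 × 10^9 m ≈ 1.012 × 10^9 m

Final answer: 1.012 × 10^9 m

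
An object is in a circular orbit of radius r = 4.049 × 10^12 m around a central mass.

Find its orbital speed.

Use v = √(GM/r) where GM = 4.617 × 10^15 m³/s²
r = 4.049 × 10^12 m
GM = 4.617 × 10^15 m³/s²
GM/r = (4.617 × 10^15) / (4.049 × 10^12) = 1140.28 m²/s²
v = √(GM/r) = 33.7681 m/s ≈ 33.77 m/s

Final answer: 33.77 m/s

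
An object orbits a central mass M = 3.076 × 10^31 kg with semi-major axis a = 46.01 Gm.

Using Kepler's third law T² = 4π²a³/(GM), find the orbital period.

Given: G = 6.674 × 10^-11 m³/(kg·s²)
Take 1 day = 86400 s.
M = 3.076 × 10^31 kg
GM = G × M = 6.674 × 10^-11 × 3.076 × 10^31 = 2.05292 × 10^21 m³/s²
a = 46.01 Gm = 4.601 × 10^10 m
a³ = 9.73995 × 10^31 m³
T = 2π √(a³/GM) = 2π √((9.73995 × 10^31) / (2.05292 × 10^21)) = 2π × 217817 s
T = 1.36859 × 10^6 s ≈ 15.84 days

Final answer: 15.84 days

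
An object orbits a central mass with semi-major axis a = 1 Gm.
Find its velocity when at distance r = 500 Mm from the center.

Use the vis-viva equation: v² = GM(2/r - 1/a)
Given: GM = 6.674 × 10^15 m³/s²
a = 1 Gm = 1 × 10^9 m
r = 500 Mm = 5 × 10^8 m
GM = 6.674 × 10^15 m³/s²
2/r − 1/a = 4 × 10^-9 − 1 × 10^-9 = 3 × 10^-9 m⁻¹
v² = GM (2/r − 1/a) = 2.0022 × 10^7 m²/s²
v = 4474.59 m/s ≈ 4.475 km/s

Final answer: 4.475 km/s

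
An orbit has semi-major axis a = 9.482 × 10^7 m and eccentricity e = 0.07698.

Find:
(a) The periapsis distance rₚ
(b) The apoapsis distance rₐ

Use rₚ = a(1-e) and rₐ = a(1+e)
a = 9.482 × 10^7 m
e = 0.07698:  1 − e = 0.92302,  1 + e = 1.07698
(a) rₚ = a(1 − e) = 9.482 × 10^7 m × 0.92302 = 8.75208 × 10^7 m ≈ 8.752 × 10^7 m
(b) rₐ = a(1 + e) = 9.482 × 10^7 m × 1.07698 = 1.02119 × 10^8 m ≈ 1.021 × 10^8 m

Final answer:
(a) rₚ = 8.752 × 10^7 m
(b) rₐ = 1.021 × 10^8 m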